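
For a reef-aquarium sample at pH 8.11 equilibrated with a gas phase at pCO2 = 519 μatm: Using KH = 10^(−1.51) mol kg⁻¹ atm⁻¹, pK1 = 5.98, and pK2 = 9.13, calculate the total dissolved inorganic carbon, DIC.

DIC = 2.39 mmol/kg

[CO2*] = KH · pCO2 = 10^(−1.51) × 519×10^-6 = 1.604×10^-5 mol/kg
α₀ = 1/(1 + K1/[H⁺] + K1K2/[H⁺]²) = 1/(1 + 10^+2.13 + 10^+1.11) = 0.006721
DIC = [CO2*]/α₀ = 1.604×10^-5 / 0.006721 = 2.39 mmol/kg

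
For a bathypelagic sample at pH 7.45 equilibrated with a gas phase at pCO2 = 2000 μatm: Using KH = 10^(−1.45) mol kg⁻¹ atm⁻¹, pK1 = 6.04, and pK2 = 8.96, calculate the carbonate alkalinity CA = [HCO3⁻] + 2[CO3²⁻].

[CO2*] = KH · pCO2 = 10^(−1.45) × 2000×10^-6 = 7.096×10^-5 mol/kg
α₀ = 1/(1 + K1/[H⁺] + K1K2/[H⁺]²) = 1/(1 + 10^+1.41 + 10^-0.10) = 0.03637
DIC = [CO2*]/α₀ = 7.096×10^-5 / 0.03637 = 1.951 mmol/kg
CA = (α₁ + 2α₂)·DIC = (0.9347 + 2×0.02889) × 1.951 = 1.94 mmol/kg

CA = 1.94 mmol/kg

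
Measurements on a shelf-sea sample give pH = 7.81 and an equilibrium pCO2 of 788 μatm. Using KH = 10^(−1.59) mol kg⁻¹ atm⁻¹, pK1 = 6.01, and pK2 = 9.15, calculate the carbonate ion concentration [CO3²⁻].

[CO2*] = KH · pCO2 = 10^(−1.59) × 788×10^-6 = 2.025×10^-5 mol/kg
α₀ = 1/(1 + K1/[H⁺] + K1K2/[H⁺]²) = 1/(1 + 10^+1.80 + 10^+0.46) = 0.01493
DIC = [CO2*]/α₀ = 2.025×10^-5 / 0.01493 = 1.357 mmol/kg
[CO3²⁻] = α₂·DIC; α₂ = 0.04306, so [CO3²⁻] = 0.04306 × 1.357 = 0.0584 mmol/kg

[CO3²⁻] = 0.0584 mmol/kg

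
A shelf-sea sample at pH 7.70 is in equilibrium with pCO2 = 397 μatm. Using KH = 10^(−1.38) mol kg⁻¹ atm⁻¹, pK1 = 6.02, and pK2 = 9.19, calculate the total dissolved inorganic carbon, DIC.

DIC = 0.834 mmol/kg

[CO2*] = KH · pCO2 = 10^(−1.38) × 397×10^-6 = 1.655×10^-5 mol/kg
α₀ = 1/(1 + K1/[H⁺] + K1K2/[H⁺]²) = 1/(1 + 10^+1.68 + 10^+0.19) = 0.01984
DIC = [CO2*]/α₀ = 1.655×10^-5 / 0.01984 = 0.834 mmol/kg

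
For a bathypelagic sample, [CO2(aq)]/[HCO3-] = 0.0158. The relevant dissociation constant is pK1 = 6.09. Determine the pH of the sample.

From K1 = [H⁺][HCO3-]/[CO2(aq)]:  pH = pK1 − log₁₀([CO2(aq)]/[HCO3-])
log₁₀(0.0158) = -1.801
pH = 6.09 − (-1.801) = 7.89

pH = 7.89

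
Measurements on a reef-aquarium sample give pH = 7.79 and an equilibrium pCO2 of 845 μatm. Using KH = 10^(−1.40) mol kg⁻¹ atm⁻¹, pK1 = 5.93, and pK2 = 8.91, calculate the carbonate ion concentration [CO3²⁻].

[CO2*] = KH · pCO2 = 10^(−1.40) × 845×10^-6 = 3.364×10^-5 mol/kg
α₀ = 1/(1 + K1/[H⁺] + K1K2/[H⁺]²) = 1/(1 + 10^+1.86 + 10^+0.74) = 0.01267
DIC = [CO2*]/α₀ = 3.364×10^-5 / 0.01267 = 2.656 mmol/kg
[CO3²⁻] = α₂·DIC; α₂ = 0.06962, so [CO3²⁻] = 0.06962 × 2.656 = 0.185 mmol/kg

[CO3²⁻] = 0.185 mmol/kg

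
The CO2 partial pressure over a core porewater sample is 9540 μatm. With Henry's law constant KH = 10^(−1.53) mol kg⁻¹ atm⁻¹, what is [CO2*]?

KH = 10^(−1.53) = 2.951×10^-2 mol kg⁻¹ atm⁻¹
[CO2*] = KH · pCO2 = 2.951×10^-2 × 9540×10^-6 atm = 2.82×10^-4 mol/kg

[CO2*] = 282 μmol/kg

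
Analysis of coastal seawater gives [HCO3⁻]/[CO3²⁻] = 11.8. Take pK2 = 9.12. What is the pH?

pH = 8.05

From K2 = [H⁺][CO3²⁻]/[HCO3⁻]:  pH = pK2 − log₁₀([HCO3⁻]/[CO3²⁻])
log₁₀(11.8) = +1.072
pH = 9.12 − (+1.072) = 8.05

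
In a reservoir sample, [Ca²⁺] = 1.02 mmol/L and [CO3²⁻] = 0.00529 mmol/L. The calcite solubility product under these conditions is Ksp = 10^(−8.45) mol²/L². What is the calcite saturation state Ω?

Ksp = 10^(−8.45) = 3.548×10^-9
Ω = [Ca²⁺][CO3²⁻]/Ksp = (1.02×10^-3)(0.00529×10^-3) / 3.548×10^-9 = 1.52

Ω = 1.52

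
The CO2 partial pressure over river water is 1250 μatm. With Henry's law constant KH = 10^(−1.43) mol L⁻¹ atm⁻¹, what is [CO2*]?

[CO2*] = 46.4 μmol/L

KH = 10^(−1.43) = 3.715×10^-2 mol L⁻¹ atm⁻¹
[CO2*] = KH · pCO2 = 3.715×10^-2 × 1250×10^-6 atm = 4.64×10^-5 mol/L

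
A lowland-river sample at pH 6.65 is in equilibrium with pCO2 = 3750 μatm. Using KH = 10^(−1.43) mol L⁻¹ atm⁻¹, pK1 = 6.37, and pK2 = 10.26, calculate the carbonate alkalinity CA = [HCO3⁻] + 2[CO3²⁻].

[CO2*] = KH · pCO2 = 10^(−1.43) × 3750×10^-6 = 1.393×10^-4 mol/L
α₀ = 1/(1 + K1/[H⁺] + K1K2/[H⁺]²) = 1/(1 + 10^+0.28 + 10^-3.33) = 0.3441
DIC = [CO2*]/α₀ = 1.393×10^-4 / 0.3441 = 0.4049 mmol/L
CA = (α₁ + 2α₂)·DIC = (0.6557 + 2×0.0001610) × 0.4049 = 0.266 mmol/L

CA = 0.266 mmol/L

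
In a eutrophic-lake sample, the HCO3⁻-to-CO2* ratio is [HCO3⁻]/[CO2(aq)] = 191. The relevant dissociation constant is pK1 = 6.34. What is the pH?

pH = 8.62

From K1 = [H⁺][HCO3⁻]/[CO2(aq)]:  pH = pK1 + log₁₀([HCO3⁻]/[CO2(aq)])
log₁₀(191) = +2.281
pH = 6.34 + (+2.281) = 8.62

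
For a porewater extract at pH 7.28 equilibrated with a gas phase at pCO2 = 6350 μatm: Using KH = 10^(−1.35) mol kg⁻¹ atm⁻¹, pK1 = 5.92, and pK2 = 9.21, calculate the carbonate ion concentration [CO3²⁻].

[CO2*] = KH · pCO2 = 10^(−1.35) × 6350×10^-6 = 2.836×10^-4 mol/kg
α₀ = 1/(1 + K1/[H⁺] + K1K2/[H⁺]²) = 1/(1 + 10^+1.36 + 10^-0.57) = 0.04136
DIC = [CO2*]/α₀ = 2.836×10^-4 / 0.04136 = 6.858 mmol/kg
[CO3²⁻] = α₂·DIC; α₂ = 0.01113, so [CO3²⁻] = 0.01113 × 6.858 = 0.0763 mmol/kg

[CO3²⁻] = 0.0763 mmol/kg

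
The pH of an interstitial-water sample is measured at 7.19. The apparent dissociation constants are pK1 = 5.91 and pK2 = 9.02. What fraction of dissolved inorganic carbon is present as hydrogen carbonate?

α₁ = 0.937

α₁ = 1 / (1 + [H⁺]/K1 + K2/[H⁺]) = 1 / (1 + 10^-1.28 + 10^-1.83)
   = 1 / (1 + 0.052481 + 0.014791) = 1/1.0673 = 0.9370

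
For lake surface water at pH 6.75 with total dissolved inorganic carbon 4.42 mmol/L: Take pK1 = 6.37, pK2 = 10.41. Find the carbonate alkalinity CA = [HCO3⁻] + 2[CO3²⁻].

CA = 3.12 mmol/L

CA = [HCO3⁻] + 2[CO3²⁻] = (α₁ + 2α₂)·DIC
At pH 6.75: [H⁺]/K1 = 10^-0.38 = 0.41687, K2/[H⁺] = 10^-3.66 = 0.00021878
α₁ = 1/(1 + 0.41687 + 0.00021878) = 1/1.4171 = 0.7057; α₂ = α₁·K2/[H⁺] = 0.0001544
α₁ + 2α₂ = 0.7060
CA = 0.7060 × 4.42 = 3.12 mmol/L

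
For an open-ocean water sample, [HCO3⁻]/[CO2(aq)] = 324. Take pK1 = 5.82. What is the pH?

From K1 = [H⁺][HCO3⁻]/[CO2(aq)]:  pH = pK1 + log₁₀([HCO3⁻]/[CO2(aq)])
log₁₀(324) = +2.511
pH = 5.82 + (+2.511) = 8.33

pH = 8.33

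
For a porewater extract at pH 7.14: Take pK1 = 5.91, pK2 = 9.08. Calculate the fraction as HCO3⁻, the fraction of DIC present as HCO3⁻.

α₁ = 1 / (1 + [H⁺]/K1 + K2/[H⁺]) = 1 / (1 + 10^-1.23 + 10^-1.94)
   = 1 / (1 + 0.058884 + 0.011482) = 1/1.0704 = 0.9343

α₁ = 0.934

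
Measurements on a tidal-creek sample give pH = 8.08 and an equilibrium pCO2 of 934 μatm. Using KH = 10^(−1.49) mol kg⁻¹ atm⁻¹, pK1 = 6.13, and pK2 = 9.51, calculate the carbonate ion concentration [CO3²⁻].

[CO3²⁻] = 0.100 mmol/kg

[CO2*] = KH · pCO2 = 10^(−1.49) × 934×10^-6 = 3.022×10^-5 mol/kg
α₀ = 1/(1 + K1/[H⁺] + K1K2/[H⁺]²) = 1/(1 + 10^+1.95 + 10^+0.52) = 0.01070
DIC = [CO2*]/α₀ = 3.022×10^-5 / 0.01070 = 2.824 mmol/kg
[CO3²⁻] = α₂·DIC; α₂ = 0.03544, so [CO3²⁻] = 0.03544 × 2.824 = 0.100 mmol/kg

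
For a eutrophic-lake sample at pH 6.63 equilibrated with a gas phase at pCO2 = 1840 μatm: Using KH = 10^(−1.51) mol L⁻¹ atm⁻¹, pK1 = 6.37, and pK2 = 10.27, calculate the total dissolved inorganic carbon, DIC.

DIC = 0.160 mmol/L

[CO2*] = KH · pCO2 = 10^(−1.51) × 1840×10^-6 = 5.686×10^-5 mol/L
α₀ = 1/(1 + K1/[H⁺] + K1K2/[H⁺]²) = 1/(1 + 10^+0.26 + 10^-3.38) = 0.3546
DIC = [CO2*]/α₀ = 5.686×10^-5 / 0.3546 = 0.160 mmol/L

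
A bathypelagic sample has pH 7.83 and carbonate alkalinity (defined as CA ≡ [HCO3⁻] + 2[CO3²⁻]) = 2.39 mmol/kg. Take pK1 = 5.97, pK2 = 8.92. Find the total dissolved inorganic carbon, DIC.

DIC = 2.25 mmol/kg

CA = [HCO3⁻] + 2[CO3²⁻] = (α₁ + 2α₂)·DIC
At pH 7.83: [H⁺]/K1 = 10^-1.86 = 0.013804, K2/[H⁺] = 10^-1.09 = 0.081283
α₁ = 1/(1 + 0.013804 + 0.081283) = 1/1.0951 = 0.9132; α₂ = α₁·K2/[H⁺] = 0.07423
α₁ + 2α₂ = 1.0616
DIC = CA / (α₁ + 2α₂) = 2.39 / 1.0616 = 2.25 mmol/kg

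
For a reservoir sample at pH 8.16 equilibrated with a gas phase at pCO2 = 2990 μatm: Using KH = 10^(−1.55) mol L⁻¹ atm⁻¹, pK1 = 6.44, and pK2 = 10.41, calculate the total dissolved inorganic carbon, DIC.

DIC = 4.53 mmol/L

[CO2*] = KH · pCO2 = 10^(−1.55) × 2990×10^-6 = 8.427×10^-5 mol/L
α₀ = 1/(1 + K1/[H⁺] + K1K2/[H⁺]²) = 1/(1 + 10^+1.72 + 10^-0.53) = 0.01860
DIC = [CO2*]/α₀ = 8.427×10^-5 / 0.01860 = 4.53 mmol/L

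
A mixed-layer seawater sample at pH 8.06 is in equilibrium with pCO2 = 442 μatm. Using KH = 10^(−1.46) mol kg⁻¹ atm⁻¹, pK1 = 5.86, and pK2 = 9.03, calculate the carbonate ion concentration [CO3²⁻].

[CO3²⁻] = 0.260 mmol/kg

[CO2*] = KH · pCO2 = 10^(−1.46) × 442×10^-6 = 1.533×10^-5 mol/kg
α₀ = 1/(1 + K1/[H⁺] + K1K2/[H⁺]²) = 1/(1 + 10^+2.20 + 10^+1.23) = 0.005667
DIC = [CO2*]/α₀ = 1.533×10^-5 / 0.005667 = 2.705 mmol/kg
[CO3²⁻] = α₂·DIC; α₂ = 0.09623, so [CO3²⁻] = 0.09623 × 2.705 = 0.260 mmol/kg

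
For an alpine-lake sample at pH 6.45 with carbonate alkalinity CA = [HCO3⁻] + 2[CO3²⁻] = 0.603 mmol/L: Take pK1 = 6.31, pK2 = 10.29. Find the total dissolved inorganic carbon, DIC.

DIC = 1.04 mmol/L

CA = [HCO3⁻] + 2[CO3²⁻] = (α₁ + 2α₂)·DIC
At pH 6.45: [H⁺]/K1 = 10^-0.14 = 0.72444, K2/[H⁺] = 10^-3.84 = 0.00014454
α₁ = 1/(1 + 0.72444 + 0.00014454) = 1/1.7246 = 0.5799; α₂ = α₁·K2/[H⁺] = 8.381×10^-5
α₁ + 2α₂ = 0.5800
DIC = CA / (α₁ + 2α₂) = 0.603 / 0.5800 = 1.04 mmol/L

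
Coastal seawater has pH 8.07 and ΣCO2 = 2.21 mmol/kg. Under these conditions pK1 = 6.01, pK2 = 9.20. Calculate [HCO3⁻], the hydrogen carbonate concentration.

α₁ = 1 / (1 + [H⁺]/K1 + K2/[H⁺]) = 1 / (1 + 10^-2.06 + 10^-1.13)
   = 1 / (1 + 0.0087096 + 0.074131) = 1/1.0828 = 0.9235
[HCO3⁻] = α₁ × DIC = 0.9235 × 2.21 = 2.04 mmol/kg

[HCO3⁻] = 2.04 mmol/kg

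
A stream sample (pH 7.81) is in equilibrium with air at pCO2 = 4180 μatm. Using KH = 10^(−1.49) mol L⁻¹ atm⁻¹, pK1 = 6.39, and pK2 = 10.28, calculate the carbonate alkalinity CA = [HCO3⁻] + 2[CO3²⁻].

[CO2*] = KH · pCO2 = 10^(−1.49) × 4180×10^-6 = 1.353×10^-4 mol/L
α₀ = 1/(1 + K1/[H⁺] + K1K2/[H⁺]²) = 1/(1 + 10^+1.42 + 10^-1.05) = 0.03651
DIC = [CO2*]/α₀ = 1.353×10^-4 / 0.03651 = 3.705 mmol/L
CA = (α₁ + 2α₂)·DIC = (0.9602 + 2×0.003254) × 3.705 = 3.58 mmol/L

CA = 3.58 mmol/L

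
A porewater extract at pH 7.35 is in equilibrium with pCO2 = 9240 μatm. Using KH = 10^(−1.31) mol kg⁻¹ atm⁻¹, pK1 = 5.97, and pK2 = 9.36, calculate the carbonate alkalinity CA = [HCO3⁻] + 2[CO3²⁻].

[CO2*] = KH · pCO2 = 10^(−1.31) × 9240×10^-6 = 4.526×10^-4 mol/kg
α₀ = 1/(1 + K1/[H⁺] + K1K2/[H⁺]²) = 1/(1 + 10^+1.38 + 10^-0.63) = 0.03965
DIC = [CO2*]/α₀ = 4.526×10^-4 / 0.03965 = 11.41 mmol/kg
CA = (α₁ + 2α₂)·DIC = (0.9511 + 2×0.009294) × 11.41 = 11.1 mmol/kg

CA = 11.1 mmol/kg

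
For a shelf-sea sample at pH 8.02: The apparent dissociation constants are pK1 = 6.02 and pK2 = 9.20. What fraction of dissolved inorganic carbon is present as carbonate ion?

α₂ = 0.0614

α₂ = 1 / (1 + [H⁺]/K2 + [H⁺]²/(K1K2)) = 1 / (1 + 10^+1.18 + 10^-0.82)
   = 1 / (1 + 15.136 + 0.15136) = 1/16.287 = 0.06140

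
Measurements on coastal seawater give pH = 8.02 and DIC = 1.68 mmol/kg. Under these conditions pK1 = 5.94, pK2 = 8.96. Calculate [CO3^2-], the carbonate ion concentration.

α₂ = 1 / (1 + [H⁺]/K2 + [H⁺]²/(K1K2)) = 1 / (1 + 10^+0.94 + 10^-1.14)
   = 1 / (1 + 8.7096 + 0.072444) = 1/9.7821 = 0.1022
[CO3²⁻] = α₂ × DIC = 0.1022 × 1.68 = 0.172 mmol/kg

[CO3²⁻] = 0.172 mmol/kg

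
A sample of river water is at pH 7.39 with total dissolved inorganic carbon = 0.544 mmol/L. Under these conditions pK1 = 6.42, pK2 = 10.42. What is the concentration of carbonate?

[CO3²⁻] = 0.458 μmol/L

α₂ = 1 / (1 + [H⁺]/K2 + [H⁺]²/(K1K2)) = 1 / (1 + 10^+3.03 + 10^+2.06)
   = 1 / (1 + 1071.5 + 114.82) = 1/1187.3 = 0.0008422
[CO3²⁻] = α₂ × DIC = 0.0008422 × 0.544 = 0.000458 mmol/L = 0.458 μmol/L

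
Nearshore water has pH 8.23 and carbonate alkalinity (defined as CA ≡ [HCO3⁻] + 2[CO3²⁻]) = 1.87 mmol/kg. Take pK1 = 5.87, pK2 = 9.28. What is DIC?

DIC = 1.74 mmol/kg

CA = [HCO3⁻] + 2[CO3²⁻] = (α₁ + 2α₂)·DIC
At pH 8.23: [H⁺]/K1 = 10^-2.36 = 0.0043652, K2/[H⁺] = 10^-1.05 = 0.089125
α₁ = 1/(1 + 0.0043652 + 0.089125) = 1/1.0935 = 0.9145; α₂ = α₁·K2/[H⁺] = 0.08151
α₁ + 2α₂ = 1.0775
DIC = CA / (α₁ + 2α₂) = 1.87 / 1.0775 = 1.74 mmol/kg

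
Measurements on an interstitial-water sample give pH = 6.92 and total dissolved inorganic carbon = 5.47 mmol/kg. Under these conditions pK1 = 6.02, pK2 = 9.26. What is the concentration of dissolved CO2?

[CO2*] = 0.609 mmol/kg

α₀ = 1 / (1 + K1/[H⁺] + K1K2/[H⁺]²) = 1 / (1 + 10^+0.90 + 10^-1.44)
   = 1 / (1 + 7.9433 + 0.036308) = 1/8.9796 = 0.1114
[CO2*] = α₀ × DIC = 0.1114 × 5.47 = 0.609 mmol/kg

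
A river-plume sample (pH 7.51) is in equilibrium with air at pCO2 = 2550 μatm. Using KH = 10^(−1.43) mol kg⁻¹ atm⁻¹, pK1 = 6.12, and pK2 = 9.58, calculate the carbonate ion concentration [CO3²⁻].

[CO2*] = KH · pCO2 = 10^(−1.43) × 2550×10^-6 = 9.474×10^-5 mol/kg
α₀ = 1/(1 + K1/[H⁺] + K1K2/[H⁺]²) = 1/(1 + 10^+1.39 + 10^-0.68) = 0.03883
DIC = [CO2*]/α₀ = 9.474×10^-5 / 0.03883 = 2.440 mmol/kg
[CO3²⁻] = α₂·DIC; α₂ = 0.008112, so [CO3²⁻] = 0.008112 × 2.440 = 0.0198 mmol/kg = 19.8 μmol/kg

[CO3²⁻] = 19.8 μmol/kg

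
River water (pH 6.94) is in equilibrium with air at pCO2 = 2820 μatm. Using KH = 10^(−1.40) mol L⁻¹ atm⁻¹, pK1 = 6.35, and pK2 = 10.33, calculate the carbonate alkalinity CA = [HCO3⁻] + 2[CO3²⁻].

[CO2*] = KH · pCO2 = 10^(−1.40) × 2820×10^-6 = 1.123×10^-4 mol/L
α₀ = 1/(1 + K1/[H⁺] + K1K2/[H⁺]²) = 1/(1 + 10^+0.59 + 10^-2.80) = 0.2044
DIC = [CO2*]/α₀ = 1.123×10^-4 / 0.2044 = 0.5492 mmol/L
CA = (α₁ + 2α₂)·DIC = (0.7953 + 2×0.0003240) × 0.5492 = 0.437 mmol/L

CA = 0.437 mmol/L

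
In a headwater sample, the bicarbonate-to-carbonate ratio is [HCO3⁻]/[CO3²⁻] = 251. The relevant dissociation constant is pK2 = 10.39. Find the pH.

From K2 = [H⁺][CO3²⁻]/[HCO3⁻]:  pH = pK2 − log₁₀([HCO3⁻]/[CO3²⁻])
log₁₀(251) = +2.400
pH = 10.39 − (+2.400) = 7.99

pH = 7.99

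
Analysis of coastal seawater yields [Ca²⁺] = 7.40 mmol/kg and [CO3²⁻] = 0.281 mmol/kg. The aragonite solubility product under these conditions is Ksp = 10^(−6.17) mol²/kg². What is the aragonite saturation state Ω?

Ω = 3.08

Ksp = 10^(−6.17) = 6.761×10^-7
Ω = [Ca²⁺][CO3²⁻]/Ksp = (7.40×10^-3)(0.281×10^-3) / 6.761×10^-7 = 3.08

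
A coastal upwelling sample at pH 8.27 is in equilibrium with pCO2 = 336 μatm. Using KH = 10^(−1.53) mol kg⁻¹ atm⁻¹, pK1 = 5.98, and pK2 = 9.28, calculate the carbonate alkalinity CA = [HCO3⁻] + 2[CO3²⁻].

CA = 2.31 mmol/kg

[CO2*] = KH · pCO2 = 10^(−1.53) × 336×10^-6 = 9.916×10^-6 mol/kg
α₀ = 1/(1 + K1/[H⁺] + K1K2/[H⁺]²) = 1/(1 + 10^+2.29 + 10^+1.28) = 0.004650
DIC = [CO2*]/α₀ = 9.916×10^-6 / 0.004650 = 2.132 mmol/kg
CA = (α₁ + 2α₂)·DIC = (0.9067 + 2×0.08861) × 2.132 = 2.31 mmol/kg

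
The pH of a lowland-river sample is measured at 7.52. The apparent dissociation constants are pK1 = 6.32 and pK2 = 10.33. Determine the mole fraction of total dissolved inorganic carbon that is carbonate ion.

α₂ = 1 / (1 + [H⁺]/K2 + [H⁺]²/(K1K2)) = 1 / (1 + 10^+2.81 + 10^+1.61)
   = 1 / (1 + 645.65 + 40.738) = 1/687.39 = 0.001455

α₂ = 0.00145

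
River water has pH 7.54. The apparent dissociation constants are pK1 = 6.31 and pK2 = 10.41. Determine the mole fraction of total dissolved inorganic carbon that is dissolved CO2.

α₀ = 0.0555

α₀ = 1 / (1 + K1/[H⁺] + K1K2/[H⁺]²) = 1 / (1 + 10^+1.23 + 10^-1.64)
   = 1 / (1 + 16.982 + 0.022909) = 1/18.005 = 0.05554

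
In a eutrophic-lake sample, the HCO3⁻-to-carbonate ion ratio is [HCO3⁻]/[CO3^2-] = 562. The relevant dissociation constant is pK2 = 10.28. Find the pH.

From K2 = [H⁺][CO3^2-]/[HCO3⁻]:  pH = pK2 − log₁₀([HCO3⁻]/[CO3^2-])
log₁₀(562) = +2.750
pH = 10.28 − (+2.750) = 7.53

pH = 7.53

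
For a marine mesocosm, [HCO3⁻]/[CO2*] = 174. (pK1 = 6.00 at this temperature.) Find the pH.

pH = 8.24

From K1 = [H⁺][HCO3⁻]/[CO2*]:  pH = pK1 + log₁₀([HCO3⁻]/[CO2*])
log₁₀(174) = +2.241
pH = 6.00 + (+2.241) = 8.24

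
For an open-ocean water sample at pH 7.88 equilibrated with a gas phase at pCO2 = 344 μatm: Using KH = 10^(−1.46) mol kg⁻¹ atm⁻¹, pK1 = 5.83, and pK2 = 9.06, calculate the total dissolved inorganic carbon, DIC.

[CO2*] = KH · pCO2 = 10^(−1.46) × 344×10^-6 = 1.193×10^-5 mol/kg
α₀ = 1/(1 + K1/[H⁺] + K1K2/[H⁺]²) = 1/(1 + 10^+2.05 + 10^+0.87) = 0.008291
DIC = [CO2*]/α₀ = 1.193×10^-5 / 0.008291 = 1.44 mmol/kg

DIC = 1.44 mmol/kg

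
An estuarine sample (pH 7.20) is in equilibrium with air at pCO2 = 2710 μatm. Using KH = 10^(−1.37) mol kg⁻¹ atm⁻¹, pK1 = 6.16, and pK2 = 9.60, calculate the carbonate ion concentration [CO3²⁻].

[CO3²⁻] = 5.05 μmol/kg

[CO2*] = KH · pCO2 = 10^(−1.37) × 2710×10^-6 = 1.156×10^-4 mol/kg
α₀ = 1/(1 + K1/[H⁺] + K1K2/[H⁺]²) = 1/(1 + 10^+1.04 + 10^-1.36) = 0.08327
DIC = [CO2*]/α₀ = 1.156×10^-4 / 0.08327 = 1.388 mmol/kg
[CO3²⁻] = α₂·DIC; α₂ = 0.003635, so [CO3²⁻] = 0.003635 × 1.388 = 0.00505 mmol/kg = 5.05 μmol/kg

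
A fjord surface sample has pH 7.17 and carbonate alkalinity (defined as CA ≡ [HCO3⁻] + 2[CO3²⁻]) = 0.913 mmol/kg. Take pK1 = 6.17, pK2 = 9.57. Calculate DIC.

DIC = 1.00 mmol/kg

CA = [HCO3⁻] + 2[CO3²⁻] = (α₁ + 2α₂)·DIC
At pH 7.17: [H⁺]/K1 = 10^-1.00 = 0.10000, K2/[H⁺] = 10^-2.40 = 0.0039811
α₁ = 1/(1 + 0.10000 + 0.0039811) = 1/1.1040 = 0.9058; α₂ = α₁·K2/[H⁺] = 0.003606
α₁ + 2α₂ = 0.9130
DIC = CA / (α₁ + 2α₂) = 0.913 / 0.9130 = 1.00 mmol/kg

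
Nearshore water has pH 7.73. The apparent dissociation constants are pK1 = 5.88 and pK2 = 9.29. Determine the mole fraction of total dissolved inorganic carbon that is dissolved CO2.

α₀ = 1 / (1 + K1/[H⁺] + K1K2/[H⁺]²) = 1 / (1 + 10^+1.85 + 10^+0.29)
   = 1 / (1 + 70.795 + 1.9498) = 1/73.744 = 0.01356

α₀ = 0.0136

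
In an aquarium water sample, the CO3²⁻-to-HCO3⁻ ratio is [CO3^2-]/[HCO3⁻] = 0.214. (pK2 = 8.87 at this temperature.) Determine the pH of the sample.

pH = 8.20

From K2 = [H⁺][CO3^2-]/[HCO3⁻]:  pH = pK2 + log₁₀([CO3^2-]/[HCO3⁻])
log₁₀(0.214) = -0.670
pH = 8.87 + (-0.670) = 8.20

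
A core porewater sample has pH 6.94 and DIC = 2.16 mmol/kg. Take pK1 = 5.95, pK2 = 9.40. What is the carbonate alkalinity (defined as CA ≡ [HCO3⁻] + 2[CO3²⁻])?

CA = [HCO3⁻] + 2[CO3²⁻] = (α₁ + 2α₂)·DIC
At pH 6.94: [H⁺]/K1 = 10^-0.99 = 0.10233, K2/[H⁺] = 10^-2.46 = 0.0034674
α₁ = 1/(1 + 0.10233 + 0.0034674) = 1/1.1058 = 0.9043; α₂ = α₁·K2/[H⁺] = 0.003136
α₁ + 2α₂ = 0.9106
CA = 0.9106 × 2.16 = 1.97 mmol/kg

CA = 1.97 mmol/kg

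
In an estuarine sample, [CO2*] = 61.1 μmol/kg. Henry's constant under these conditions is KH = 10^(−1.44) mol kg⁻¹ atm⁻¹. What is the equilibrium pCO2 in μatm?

pCO2 = 1680 μatm

KH = 10^(−1.44) = 3.631×10^-2 mol kg⁻¹ atm⁻¹
pCO2 = [CO2*]/KH = 61.1×10^-6 / 3.631×10^-2 = 1.68×10^-3 atm = 1680 μatm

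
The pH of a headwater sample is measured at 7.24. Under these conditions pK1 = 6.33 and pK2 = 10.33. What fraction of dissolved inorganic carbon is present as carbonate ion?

α₂ = 0.000723

α₂ = 1 / (1 + [H⁺]/K2 + [H⁺]²/(K1K2)) = 1 / (1 + 10^+3.09 + 10^+2.18)
   = 1 / (1 + 1230.3 + 151.36) = 1/1382.6 = 0.0007233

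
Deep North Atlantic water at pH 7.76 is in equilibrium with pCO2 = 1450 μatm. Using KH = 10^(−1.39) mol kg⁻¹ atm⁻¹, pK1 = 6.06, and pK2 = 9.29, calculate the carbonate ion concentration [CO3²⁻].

[CO3²⁻] = 0.0874 mmol/kg

[CO2*] = KH · pCO2 = 10^(−1.39) × 1450×10^-6 = 5.907×10^-5 mol/kg
α₀ = 1/(1 + K1/[H⁺] + K1K2/[H⁺]²) = 1/(1 + 10^+1.70 + 10^+0.17) = 0.01901
DIC = [CO2*]/α₀ = 5.907×10^-5 / 0.01901 = 3.107 mmol/kg
[CO3²⁻] = α₂·DIC; α₂ = 0.02812, so [CO3²⁻] = 0.02812 × 3.107 = 0.0874 mmol/kg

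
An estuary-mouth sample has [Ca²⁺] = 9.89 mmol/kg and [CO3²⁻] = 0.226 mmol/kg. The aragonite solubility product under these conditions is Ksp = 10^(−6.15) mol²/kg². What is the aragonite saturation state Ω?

Ω = 3.16

Ksp = 10^(−6.15) = 7.079×10^-7
Ω = [Ca²⁺][CO3²⁻]/Ksp = (9.89×10^-3)(0.226×10^-3) / 7.079×10^-7 = 3.16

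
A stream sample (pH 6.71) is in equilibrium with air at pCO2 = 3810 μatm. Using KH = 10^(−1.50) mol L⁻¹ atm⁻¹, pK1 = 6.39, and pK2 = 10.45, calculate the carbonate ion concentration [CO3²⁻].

[CO3²⁻] = 0.0458 μmol/L

[CO2*] = KH · pCO2 = 10^(−1.50) × 3810×10^-6 = 1.205×10^-4 mol/L
α₀ = 1/(1 + K1/[H⁺] + K1K2/[H⁺]²) = 1/(1 + 10^+0.32 + 10^-3.42) = 0.3237
DIC = [CO2*]/α₀ = 1.205×10^-4 / 0.3237 = 0.3723 mmol/L
[CO3²⁻] = α₂·DIC; α₂ = 0.0001231, so [CO3²⁻] = 0.0001231 × 0.3723 = 4.58×10^-5 mmol/L = 0.0458 μmol/L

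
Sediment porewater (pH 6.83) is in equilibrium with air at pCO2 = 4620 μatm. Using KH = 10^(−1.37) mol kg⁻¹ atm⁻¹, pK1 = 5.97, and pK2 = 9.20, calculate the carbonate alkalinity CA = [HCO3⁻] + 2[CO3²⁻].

CA = 1.44 mmol/kg

[CO2*] = KH · pCO2 = 10^(−1.37) × 4620×10^-6 = 1.971×10^-4 mol/kg
α₀ = 1/(1 + K1/[H⁺] + K1K2/[H⁺]²) = 1/(1 + 10^+0.86 + 10^-1.51) = 0.1208
DIC = [CO2*]/α₀ = 1.971×10^-4 / 0.1208 = 1.631 mmol/kg
CA = (α₁ + 2α₂)·DIC = (0.8754 + 2×0.003734) × 1.631 = 1.44 mmol/kg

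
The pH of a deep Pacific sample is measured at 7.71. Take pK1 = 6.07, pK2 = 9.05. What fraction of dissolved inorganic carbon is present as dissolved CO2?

α₀ = 1 / (1 + K1/[H⁺] + K1K2/[H⁺]²) = 1 / (1 + 10^+1.64 + 10^+0.30)
   = 1 / (1 + 43.652 + 1.9953) = 1/46.647 = 0.02144

α₀ = 0.0214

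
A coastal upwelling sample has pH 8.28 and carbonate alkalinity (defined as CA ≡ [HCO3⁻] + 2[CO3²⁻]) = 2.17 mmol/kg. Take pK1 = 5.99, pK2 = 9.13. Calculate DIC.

CA = [HCO3⁻] + 2[CO3²⁻] = (α₁ + 2α₂)·DIC
At pH 8.28: [H⁺]/K1 = 10^-2.29 = 0.0051286, K2/[H⁺] = 10^-0.85 = 0.14125
α₁ = 1/(1 + 0.0051286 + 0.14125) = 1/1.1464 = 0.8723; α₂ = α₁·K2/[H⁺] = 0.1232
α₁ + 2α₂ = 1.1187
DIC = CA / (α₁ + 2α₂) = 2.17 / 1.1187 = 1.94 mmol/kg

DIC = 1.94 mmol/kg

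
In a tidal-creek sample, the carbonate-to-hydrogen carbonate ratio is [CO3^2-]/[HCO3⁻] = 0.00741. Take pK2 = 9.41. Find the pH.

pH = 7.28

From K2 = [H⁺][CO3^2-]/[HCO3⁻]:  pH = pK2 + log₁₀([CO3^2-]/[HCO3⁻])
log₁₀(0.00741) = -2.130
pH = 9.41 + (-2.130) = 7.28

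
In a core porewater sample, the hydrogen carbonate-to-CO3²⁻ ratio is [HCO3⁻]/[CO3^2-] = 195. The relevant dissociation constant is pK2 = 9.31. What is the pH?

From K2 = [H⁺][CO3^2-]/[HCO3⁻]:  pH = pK2 − log₁₀([HCO3⁻]/[CO3^2-])
log₁₀(195) = +2.290
pH = 9.31 − (+2.290) = 7.02

pH = 7.02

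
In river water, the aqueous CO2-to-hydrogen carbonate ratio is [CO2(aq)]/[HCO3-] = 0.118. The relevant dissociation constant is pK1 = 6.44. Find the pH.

pH = 7.37

From K1 = [H⁺][HCO3-]/[CO2(aq)]:  pH = pK1 − log₁₀([CO2(aq)]/[HCO3-])
log₁₀(0.118) = -0.928
pH = 6.44 − (-0.928) = 7.37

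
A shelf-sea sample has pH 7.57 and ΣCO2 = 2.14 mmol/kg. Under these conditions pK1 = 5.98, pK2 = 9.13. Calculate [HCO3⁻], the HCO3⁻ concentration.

[HCO3⁻] = 2.03 mmol/kg

α₁ = 1 / (1 + [H⁺]/K1 + K2/[H⁺]) = 1 / (1 + 10^-1.59 + 10^-1.56)
   = 1 / (1 + 0.025704 + 0.027542) = 1/1.0532 = 0.9494
[HCO3⁻] = α₁ × DIC = 0.9494 × 2.14 = 2.03 mmol/kg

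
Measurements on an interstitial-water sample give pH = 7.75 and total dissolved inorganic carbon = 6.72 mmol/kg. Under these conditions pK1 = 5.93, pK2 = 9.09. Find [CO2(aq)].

α₀ = 1 / (1 + K1/[H⁺] + K1K2/[H⁺]²) = 1 / (1 + 10^+1.82 + 10^+0.48)
   = 1 / (1 + 66.069 + 3.0200) = 1/70.089 = 0.01427
[CO2*] = α₀ × DIC = 0.01427 × 6.72 = 0.0959 mmol/kg

[CO2*] = 0.0959 mmol/kg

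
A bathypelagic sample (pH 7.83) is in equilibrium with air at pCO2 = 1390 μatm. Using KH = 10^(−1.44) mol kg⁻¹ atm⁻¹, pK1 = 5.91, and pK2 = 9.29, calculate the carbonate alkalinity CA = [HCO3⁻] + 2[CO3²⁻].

CA = 4.49 mmol/kg

[CO2*] = KH · pCO2 = 10^(−1.44) × 1390×10^-6 = 5.047×10^-5 mol/kg
α₀ = 1/(1 + K1/[H⁺] + K1K2/[H⁺]²) = 1/(1 + 10^+1.92 + 10^+0.46) = 0.01149
DIC = [CO2*]/α₀ = 5.047×10^-5 / 0.01149 = 4.394 mmol/kg
CA = (α₁ + 2α₂)·DIC = (0.9554 + 2×0.03313) × 4.394 = 4.49 mmol/kg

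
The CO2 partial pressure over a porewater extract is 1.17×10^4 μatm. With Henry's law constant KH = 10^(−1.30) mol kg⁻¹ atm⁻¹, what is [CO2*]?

KH = 10^(−1.30) = 5.012×10^-2 mol kg⁻¹ atm⁻¹
[CO2*] = KH · pCO2 = 5.012×10^-2 × 1.17×10^4×10^-6 atm = 5.86×10^-4 mol/kg

[CO2*] = 586 μmol/kg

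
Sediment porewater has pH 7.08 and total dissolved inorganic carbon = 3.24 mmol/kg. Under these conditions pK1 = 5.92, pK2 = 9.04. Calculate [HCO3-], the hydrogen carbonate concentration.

α₁ = 1 / (1 + [H⁺]/K1 + K2/[H⁺]) = 1 / (1 + 10^-1.16 + 10^-1.96)
   = 1 / (1 + 0.069183 + 0.010965) = 1/1.0801 = 0.9258
[HCO3⁻] = α₁ × DIC = 0.9258 × 3.24 = 3.00 mmol/kg

[HCO3⁻] = 3.00 mmol/kg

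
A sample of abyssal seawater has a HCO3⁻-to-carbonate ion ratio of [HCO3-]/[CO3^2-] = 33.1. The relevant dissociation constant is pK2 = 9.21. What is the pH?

From K2 = [H⁺][CO3^2-]/[HCO3-]:  pH = pK2 − log₁₀([HCO3-]/[CO3^2-])
log₁₀(33.1) = +1.520
pH = 9.21 − (+1.520) = 7.69

pH = 7.69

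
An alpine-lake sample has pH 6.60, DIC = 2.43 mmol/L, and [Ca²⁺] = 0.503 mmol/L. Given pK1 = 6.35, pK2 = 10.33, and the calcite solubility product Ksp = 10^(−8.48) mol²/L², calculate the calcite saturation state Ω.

Ω = 0.0440

α₂ = 1 / (1 + [H⁺]/K2 + [H⁺]²/(K1K2)) = 1 / (1 + 10^+3.73 + 10^+3.48)
   = 1 / (1 + 5370.3 + 3020.0) = 1/8391.3 = 0.0001192
[CO3²⁻] = α₂ × DIC = 0.0001192 × 2.43 = 0.0002896 mmol/L = 0.2896 μmol/L
Ksp = 10^(−8.48) = 3.311×10^-9
Ω = [Ca²⁺][CO3²⁻]/Ksp = (0.503×10^-3)(2.896×10^-7) / 3.311×10^-9 = 0.0440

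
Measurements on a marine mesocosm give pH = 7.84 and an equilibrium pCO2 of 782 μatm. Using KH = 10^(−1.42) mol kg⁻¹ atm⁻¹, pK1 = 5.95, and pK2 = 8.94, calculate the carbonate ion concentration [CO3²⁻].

[CO3²⁻] = 0.183 mmol/kg

[CO2*] = KH · pCO2 = 10^(−1.42) × 782×10^-6 = 2.973×10^-5 mol/kg
α₀ = 1/(1 + K1/[H⁺] + K1K2/[H⁺]²) = 1/(1 + 10^+1.89 + 10^+0.79) = 0.01179
DIC = [CO2*]/α₀ = 2.973×10^-5 / 0.01179 = 2.521 mmol/kg
[CO3²⁻] = α₂·DIC; α₂ = 0.07272, so [CO3²⁻] = 0.07272 × 2.521 = 0.183 mmol/kg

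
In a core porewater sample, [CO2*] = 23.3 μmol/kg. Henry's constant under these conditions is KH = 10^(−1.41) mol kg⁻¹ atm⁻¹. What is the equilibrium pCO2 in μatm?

KH = 10^(−1.41) = 3.890×10^-2 mol kg⁻¹ atm⁻¹
pCO2 = [CO2*]/KH = 23.3×10^-6 / 3.890×10^-2 = 5.99×10^-4 atm = 599 μatm

pCO2 = 599 μatm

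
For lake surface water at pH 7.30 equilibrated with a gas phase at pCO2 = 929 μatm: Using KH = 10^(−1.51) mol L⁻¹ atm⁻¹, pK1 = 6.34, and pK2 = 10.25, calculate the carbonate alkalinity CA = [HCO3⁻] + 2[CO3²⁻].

CA = 0.262 mmol/L

[CO2*] = KH · pCO2 = 10^(−1.51) × 929×10^-6 = 2.871×10^-5 mol/L
α₀ = 1/(1 + K1/[H⁺] + K1K2/[H⁺]²) = 1/(1 + 10^+0.96 + 10^-1.99) = 0.09871
DIC = [CO2*]/α₀ = 2.871×10^-5 / 0.09871 = 0.2908 mmol/L
CA = (α₁ + 2α₂)·DIC = (0.9003 + 2×0.001010) × 0.2908 = 0.262 mmol/L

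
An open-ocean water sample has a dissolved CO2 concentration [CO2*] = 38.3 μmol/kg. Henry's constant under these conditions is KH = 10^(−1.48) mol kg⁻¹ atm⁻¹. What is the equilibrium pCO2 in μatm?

KH = 10^(−1.48) = 3.311×10^-2 mol kg⁻¹ atm⁻¹
pCO2 = [CO2*]/KH = 38.3×10^-6 / 3.311×10^-2 = 1.16×10^-3 atm = 1160 μatm

pCO2 = 1160 μatm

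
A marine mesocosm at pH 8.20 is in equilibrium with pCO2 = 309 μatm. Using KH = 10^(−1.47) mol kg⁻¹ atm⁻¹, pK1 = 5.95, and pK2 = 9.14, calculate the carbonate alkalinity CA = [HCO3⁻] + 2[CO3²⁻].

CA = 2.29 mmol/kg

[CO2*] = KH · pCO2 = 10^(−1.47) × 309×10^-6 = 1.047×10^-5 mol/kg
α₀ = 1/(1 + K1/[H⁺] + K1K2/[H⁺]²) = 1/(1 + 10^+2.25 + 10^+1.31) = 0.005019
DIC = [CO2*]/α₀ = 1.047×10^-5 / 0.005019 = 2.086 mmol/kg
CA = (α₁ + 2α₂)·DIC = (0.8925 + 2×0.1025) × 2.086 = 2.29 mmol/kg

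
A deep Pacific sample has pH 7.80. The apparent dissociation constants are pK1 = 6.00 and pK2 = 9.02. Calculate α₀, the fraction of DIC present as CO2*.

α₀ = 0.0147

α₀ = 1 / (1 + K1/[H⁺] + K1K2/[H⁺]²) = 1 / (1 + 10^+1.80 + 10^+0.58)
   = 1 / (1 + 63.096 + 3.8019) = 1/67.898 = 0.01473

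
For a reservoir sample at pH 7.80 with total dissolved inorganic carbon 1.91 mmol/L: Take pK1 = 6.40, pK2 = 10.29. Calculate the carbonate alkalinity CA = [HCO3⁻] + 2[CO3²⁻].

CA = [HCO3⁻] + 2[CO3²⁻] = (α₁ + 2α₂)·DIC
At pH 7.80: [H⁺]/K1 = 10^-1.40 = 0.039811, K2/[H⁺] = 10^-2.49 = 0.0032359
α₁ = 1/(1 + 0.039811 + 0.0032359) = 1/1.0430 = 0.9587; α₂ = α₁·K2/[H⁺] = 0.003102
α₁ + 2α₂ = 0.9649
CA = 0.9649 × 1.91 = 1.84 mmol/L

CA = 1.84 mmol/L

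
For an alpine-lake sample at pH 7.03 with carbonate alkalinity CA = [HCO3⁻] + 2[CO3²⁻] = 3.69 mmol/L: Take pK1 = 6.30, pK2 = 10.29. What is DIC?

CA = [HCO3⁻] + 2[CO3²⁻] = (α₁ + 2α₂)·DIC
At pH 7.03: [H⁺]/K1 = 10^-0.73 = 0.18621, K2/[H⁺] = 10^-3.26 = 0.00054954
α₁ = 1/(1 + 0.18621 + 0.00054954) = 1/1.1868 = 0.8426; α₂ = α₁·K2/[H⁺] = 0.0004631
α₁ + 2α₂ = 0.8436
DIC = CA / (α₁ + 2α₂) = 3.69 / 0.8436 = 4.37 mmol/L

DIC = 4.37 mmol/L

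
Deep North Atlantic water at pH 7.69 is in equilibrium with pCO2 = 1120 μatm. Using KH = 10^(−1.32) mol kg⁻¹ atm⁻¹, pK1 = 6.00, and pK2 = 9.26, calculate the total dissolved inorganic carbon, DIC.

DIC = 2.75 mmol/kg

[CO2*] = KH · pCO2 = 10^(−1.32) × 1120×10^-6 = 5.361×10^-5 mol/kg
α₀ = 1/(1 + K1/[H⁺] + K1K2/[H⁺]²) = 1/(1 + 10^+1.69 + 10^+0.12) = 0.01949
DIC = [CO2*]/α₀ = 5.361×10^-5 / 0.01949 = 2.75 mmol/kg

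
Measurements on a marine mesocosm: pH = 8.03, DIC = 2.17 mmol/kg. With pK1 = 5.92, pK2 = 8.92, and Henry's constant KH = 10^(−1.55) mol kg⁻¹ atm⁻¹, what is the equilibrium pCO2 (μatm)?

α₀ = 1 / (1 + K1/[H⁺] + K1K2/[H⁺]²) = 1 / (1 + 10^+2.11 + 10^+1.22)
   = 1 / (1 + 128.82 + 16.596) = 1/146.42 = 0.006830
[CO2*] = α₀ × DIC = 0.006830 × 2.17 = 0.01482 mmol/kg = 14.82 μmol/kg
pCO2 = [CO2*]/KH = 1.482×10^-5 / 2.818×10^-2 = 526 μatm

pCO2 = 526 μatm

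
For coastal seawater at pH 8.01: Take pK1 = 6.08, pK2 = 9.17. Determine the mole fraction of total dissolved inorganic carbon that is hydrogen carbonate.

α₁ = 0.925

α₁ = 1 / (1 + [H⁺]/K1 + K2/[H⁺]) = 1 / (1 + 10^-1.93 + 10^-1.16)
   = 1 / (1 + 0.011749 + 0.069183) = 1/1.0809 = 0.9251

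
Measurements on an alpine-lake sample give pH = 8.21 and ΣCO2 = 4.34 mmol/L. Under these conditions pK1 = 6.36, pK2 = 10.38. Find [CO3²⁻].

α₂ = 1 / (1 + [H⁺]/K2 + [H⁺]²/(K1K2)) = 1 / (1 + 10^+2.17 + 10^+0.32)
   = 1 / (1 + 147.91 + 2.0893) = 1/151.00 = 0.006623
[CO3²⁻] = α₂ × DIC = 0.006623 × 4.34 = 0.0287 mmol/L

[CO3²⁻] = 0.0287 mmol/L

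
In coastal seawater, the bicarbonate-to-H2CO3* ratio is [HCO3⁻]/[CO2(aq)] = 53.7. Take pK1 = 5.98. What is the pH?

pH = 7.71

From K1 = [H⁺][HCO3⁻]/[CO2(aq)]:  pH = pK1 + log₁₀([HCO3⁻]/[CO2(aq)])
log₁₀(53.7) = +1.730
pH = 5.98 + (+1.730) = 7.71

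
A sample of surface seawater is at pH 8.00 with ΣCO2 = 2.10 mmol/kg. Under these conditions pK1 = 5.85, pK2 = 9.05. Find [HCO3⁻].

α₁ = 1 / (1 + [H⁺]/K1 + K2/[H⁺]) = 1 / (1 + 10^-2.15 + 10^-1.05)
   = 1 / (1 + 0.0070795 + 0.089125) = 1/1.0962 = 0.9122
[HCO3⁻] = α₁ × DIC = 0.9122 × 2.10 = 1.92 mmol/kg

[HCO3⁻] = 1.92 mmol/kg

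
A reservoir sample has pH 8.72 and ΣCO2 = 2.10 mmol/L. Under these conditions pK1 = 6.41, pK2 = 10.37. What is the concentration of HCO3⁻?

[HCO3⁻] = 2.04 mmol/L

α₁ = 1 / (1 + [H⁺]/K1 + K2/[H⁺]) = 1 / (1 + 10^-2.31 + 10^-1.65)
   = 1 / (1 + 0.0048978 + 0.022387) = 1/1.0273 = 0.9734
[HCO3⁻] = α₁ × DIC = 0.9734 × 2.10 = 2.04 mmol/L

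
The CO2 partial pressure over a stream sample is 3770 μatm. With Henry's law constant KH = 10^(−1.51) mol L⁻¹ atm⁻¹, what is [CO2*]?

KH = 10^(−1.51) = 3.090×10^-2 mol L⁻¹ atm⁻¹
[CO2*] = KH · pCO2 = 3.090×10^-2 × 3770×10^-6 atm = 1.17×10^-4 mol/L

[CO2*] = 117 μmol/L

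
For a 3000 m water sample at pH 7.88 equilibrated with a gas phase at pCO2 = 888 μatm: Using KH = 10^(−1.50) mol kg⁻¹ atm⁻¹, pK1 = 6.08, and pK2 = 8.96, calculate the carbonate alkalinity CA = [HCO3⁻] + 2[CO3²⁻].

[CO2*] = KH · pCO2 = 10^(−1.50) × 888×10^-6 = 2.808×10^-5 mol/kg
α₀ = 1/(1 + K1/[H⁺] + K1K2/[H⁺]²) = 1/(1 + 10^+1.80 + 10^+0.72) = 0.01442
DIC = [CO2*]/α₀ = 2.808×10^-5 / 0.01442 = 1.947 mmol/kg
CA = (α₁ + 2α₂)·DIC = (0.9099 + 2×0.07568) × 1.947 = 2.07 mmol/kg

CA = 2.07 mmol/kg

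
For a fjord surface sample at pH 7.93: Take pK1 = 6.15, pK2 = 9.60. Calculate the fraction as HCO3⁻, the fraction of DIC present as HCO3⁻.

α₁ = 0.963

α₁ = 1 / (1 + [H⁺]/K1 + K2/[H⁺]) = 1 / (1 + 10^-1.78 + 10^-1.67)
   = 1 / (1 + 0.016596 + 0.021380) = 1/1.0380 = 0.9634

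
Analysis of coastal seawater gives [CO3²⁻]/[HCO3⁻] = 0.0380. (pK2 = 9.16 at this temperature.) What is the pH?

From K2 = [H⁺][CO3²⁻]/[HCO3⁻]:  pH = pK2 + log₁₀([CO3²⁻]/[HCO3⁻])
log₁₀(0.0380) = -1.420
pH = 9.16 + (-1.420) = 7.74

pH = 7.74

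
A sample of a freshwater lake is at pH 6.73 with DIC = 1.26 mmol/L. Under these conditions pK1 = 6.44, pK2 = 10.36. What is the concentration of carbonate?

[CO3²⁻] = 0.195 μmol/L

α₂ = 1 / (1 + [H⁺]/K2 + [H⁺]²/(K1K2)) = 1 / (1 + 10^+3.63 + 10^+3.34)
   = 1 / (1 + 4265.8 + 2187.8) = 1/6454.6 = 0.0001549
[CO3²⁻] = α₂ × DIC = 0.0001549 × 1.26 = 0.000195 mmol/L = 0.195 μmol/L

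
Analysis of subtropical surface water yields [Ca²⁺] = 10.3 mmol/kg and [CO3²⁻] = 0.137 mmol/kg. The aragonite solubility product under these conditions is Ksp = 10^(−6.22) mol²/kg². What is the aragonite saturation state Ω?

Ω = 2.34

Ksp = 10^(−6.22) = 6.026×10^-7
Ω = [Ca²⁺][CO3²⁻]/Ksp = (10.3×10^-3)(0.137×10^-3) / 6.026×10^-7 = 2.34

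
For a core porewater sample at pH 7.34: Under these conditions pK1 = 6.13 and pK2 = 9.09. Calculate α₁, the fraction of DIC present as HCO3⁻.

α₁ = 1 / (1 + [H⁺]/K1 + K2/[H⁺]) = 1 / (1 + 10^-1.21 + 10^-1.75)
   = 1 / (1 + 0.061660 + 0.017783) = 1/1.0794 = 0.9264

α₁ = 0.926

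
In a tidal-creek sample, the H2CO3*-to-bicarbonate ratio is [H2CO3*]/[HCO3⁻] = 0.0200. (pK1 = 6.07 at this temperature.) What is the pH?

pH = 7.77

From K1 = [H⁺][HCO3⁻]/[H2CO3*]:  pH = pK1 − log₁₀([H2CO3*]/[HCO3⁻])
log₁₀(0.0200) = -1.699
pH = 6.07 − (-1.699) = 7.77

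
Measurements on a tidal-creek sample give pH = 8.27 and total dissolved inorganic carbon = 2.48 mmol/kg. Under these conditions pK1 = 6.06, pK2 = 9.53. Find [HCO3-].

[HCO3⁻] = 2.34 mmol/kg

α₁ = 1 / (1 + [H⁺]/K1 + K2/[H⁺]) = 1 / (1 + 10^-2.21 + 10^-1.26)
   = 1 / (1 + 0.0061660 + 0.054954) = 1/1.0611 = 0.9424
[HCO3⁻] = α₁ × DIC = 0.9424 × 2.48 = 2.34 mmol/kg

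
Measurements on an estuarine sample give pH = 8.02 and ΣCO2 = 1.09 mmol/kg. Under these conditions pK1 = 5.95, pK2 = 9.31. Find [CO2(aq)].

[CO2*] = 8.75 μmol/kg

α₀ = 1 / (1 + K1/[H⁺] + K1K2/[H⁺]²) = 1 / (1 + 10^+2.07 + 10^+0.78)
   = 1 / (1 + 117.49 + 6.0256) = 1/124.52 = 0.008031
[CO2*] = α₀ × DIC = 0.008031 × 1.09 = 0.00875 mmol/kg = 8.75 μmol/kg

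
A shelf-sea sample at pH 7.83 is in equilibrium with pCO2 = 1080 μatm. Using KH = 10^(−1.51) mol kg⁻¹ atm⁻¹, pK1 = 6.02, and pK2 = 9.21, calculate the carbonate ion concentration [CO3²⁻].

[CO2*] = KH · pCO2 = 10^(−1.51) × 1080×10^-6 = 3.338×10^-5 mol/kg
α₀ = 1/(1 + K1/[H⁺] + K1K2/[H⁺]²) = 1/(1 + 10^+1.81 + 10^+0.43) = 0.01465
DIC = [CO2*]/α₀ = 3.338×10^-5 / 0.01465 = 2.278 mmol/kg
[CO3²⁻] = α₂·DIC; α₂ = 0.03943, so [CO3²⁻] = 0.03943 × 2.278 = 0.0898 mmol/kg

[CO3²⁻] = 0.0898 mmol/kg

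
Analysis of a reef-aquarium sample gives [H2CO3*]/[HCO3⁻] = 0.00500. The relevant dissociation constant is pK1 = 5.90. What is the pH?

pH = 8.20

From K1 = [H⁺][HCO3⁻]/[H2CO3*]:  pH = pK1 − log₁₀([H2CO3*]/[HCO3⁻])
log₁₀(0.00500) = -2.301
pH = 5.90 − (-2.301) = 8.20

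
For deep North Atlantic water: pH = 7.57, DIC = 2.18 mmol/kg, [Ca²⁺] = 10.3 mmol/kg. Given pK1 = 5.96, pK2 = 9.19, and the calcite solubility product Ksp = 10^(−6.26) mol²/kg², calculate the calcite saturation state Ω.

Ω = 0.935

α₂ = 1 / (1 + [H⁺]/K2 + [H⁺]²/(K1K2)) = 1 / (1 + 10^+1.62 + 10^+0.01)
   = 1 / (1 + 41.687 + 1.0233) = 1/43.710 = 0.02288
[CO3²⁻] = α₂ × DIC = 0.02288 × 2.18 = 0.04987 mmol/kg
Ksp = 10^(−6.26) = 5.495×10^-7
Ω = [Ca²⁺][CO3²⁻]/Ksp = (10.3×10^-3)(4.987×10^-5) / 5.495×10^-7 = 0.935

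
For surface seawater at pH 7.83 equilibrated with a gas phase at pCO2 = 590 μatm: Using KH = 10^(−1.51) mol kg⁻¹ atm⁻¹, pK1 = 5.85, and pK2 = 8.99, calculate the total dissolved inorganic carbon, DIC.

[CO2*] = KH · pCO2 = 10^(−1.51) × 590×10^-6 = 1.823×10^-5 mol/kg
α₀ = 1/(1 + K1/[H⁺] + K1K2/[H⁺]²) = 1/(1 + 10^+1.98 + 10^+0.82) = 0.009699
DIC = [CO2*]/α₀ = 1.823×10^-5 / 0.009699 = 1.88 mmol/kg

DIC = 1.88 mmol/kg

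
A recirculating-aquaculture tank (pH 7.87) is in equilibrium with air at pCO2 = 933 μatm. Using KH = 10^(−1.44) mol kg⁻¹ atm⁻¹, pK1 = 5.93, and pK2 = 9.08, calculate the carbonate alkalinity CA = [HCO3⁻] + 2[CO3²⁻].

CA = 3.31 mmol/kg

[CO2*] = KH · pCO2 = 10^(−1.44) × 933×10^-6 = 3.388×10^-5 mol/kg
α₀ = 1/(1 + K1/[H⁺] + K1K2/[H⁺]²) = 1/(1 + 10^+1.94 + 10^+0.73) = 0.01070
DIC = [CO2*]/α₀ = 3.388×10^-5 / 0.01070 = 3.166 mmol/kg
CA = (α₁ + 2α₂)·DIC = (0.9318 + 2×0.05746) × 3.166 = 3.31 mmol/kg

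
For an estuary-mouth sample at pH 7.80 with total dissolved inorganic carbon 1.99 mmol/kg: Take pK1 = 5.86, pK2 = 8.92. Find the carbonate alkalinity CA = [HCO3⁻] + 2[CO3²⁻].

CA = 2.11 mmol/kg

CA = [HCO3⁻] + 2[CO3²⁻] = (α₁ + 2α₂)·DIC
At pH 7.80: [H⁺]/K1 = 10^-1.94 = 0.011482, K2/[H⁺] = 10^-1.12 = 0.075858
α₁ = 1/(1 + 0.011482 + 0.075858) = 1/1.0873 = 0.9197; α₂ = α₁·K2/[H⁺] = 0.06976
α₁ + 2α₂ = 1.0592
CA = 1.0592 × 1.99 = 2.11 mmol/kg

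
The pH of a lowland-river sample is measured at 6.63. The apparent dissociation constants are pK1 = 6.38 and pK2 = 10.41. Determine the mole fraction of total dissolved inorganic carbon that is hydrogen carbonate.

α₁ = 0.640

α₁ = 1 / (1 + [H⁺]/K1 + K2/[H⁺]) = 1 / (1 + 10^-0.25 + 10^-3.78)
   = 1 / (1 + 0.56234 + 0.00016596) = 1/1.5625 = 0.6400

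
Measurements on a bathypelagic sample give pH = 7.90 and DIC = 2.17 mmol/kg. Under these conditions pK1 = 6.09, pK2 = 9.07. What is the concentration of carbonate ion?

α₂ = 1 / (1 + [H⁺]/K2 + [H⁺]²/(K1K2)) = 1 / (1 + 10^+1.17 + 10^-0.64)
   = 1 / (1 + 14.791 + 0.22909) = 1/16.020 = 0.06242
[CO3²⁻] = α₂ × DIC = 0.06242 × 2.17 = 0.135 mmol/kg

[CO3²⁻] = 0.135 mmol/kg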